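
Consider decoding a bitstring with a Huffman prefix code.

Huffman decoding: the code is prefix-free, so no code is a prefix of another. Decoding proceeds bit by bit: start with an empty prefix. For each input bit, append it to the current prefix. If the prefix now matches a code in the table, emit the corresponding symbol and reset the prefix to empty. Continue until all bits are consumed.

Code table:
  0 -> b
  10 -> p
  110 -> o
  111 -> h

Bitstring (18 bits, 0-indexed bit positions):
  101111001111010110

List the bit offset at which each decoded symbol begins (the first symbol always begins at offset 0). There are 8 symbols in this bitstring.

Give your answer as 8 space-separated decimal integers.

Answer: 0 2 5 7 8 11 13 15

Derivation:
Bit 0: prefix='1' (no match yet)
Bit 1: prefix='10' -> emit 'p', reset
Bit 2: prefix='1' (no match yet)
Bit 3: prefix='11' (no match yet)
Bit 4: prefix='111' -> emit 'h', reset
Bit 5: prefix='1' (no match yet)
Bit 6: prefix='10' -> emit 'p', reset
Bit 7: prefix='0' -> emit 'b', reset
Bit 8: prefix='1' (no match yet)
Bit 9: prefix='11' (no match yet)
Bit 10: prefix='111' -> emit 'h', reset
Bit 11: prefix='1' (no match yet)
Bit 12: prefix='10' -> emit 'p', reset
Bit 13: prefix='1' (no match yet)
Bit 14: prefix='10' -> emit 'p', reset
Bit 15: prefix='1' (no match yet)
Bit 16: prefix='11' (no match yet)
Bit 17: prefix='110' -> emit 'o', reset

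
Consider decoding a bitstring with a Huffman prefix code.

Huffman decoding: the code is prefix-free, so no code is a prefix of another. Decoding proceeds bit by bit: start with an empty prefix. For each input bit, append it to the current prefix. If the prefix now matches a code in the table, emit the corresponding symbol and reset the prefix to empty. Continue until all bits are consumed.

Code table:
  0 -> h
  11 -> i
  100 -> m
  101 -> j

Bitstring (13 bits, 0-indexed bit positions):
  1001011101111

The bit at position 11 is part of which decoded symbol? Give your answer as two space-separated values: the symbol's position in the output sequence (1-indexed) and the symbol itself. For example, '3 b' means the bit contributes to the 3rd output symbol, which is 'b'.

Bit 0: prefix='1' (no match yet)
Bit 1: prefix='10' (no match yet)
Bit 2: prefix='100' -> emit 'm', reset
Bit 3: prefix='1' (no match yet)
Bit 4: prefix='10' (no match yet)
Bit 5: prefix='101' -> emit 'j', reset
Bit 6: prefix='1' (no match yet)
Bit 7: prefix='11' -> emit 'i', reset
Bit 8: prefix='0' -> emit 'h', reset
Bit 9: prefix='1' (no match yet)
Bit 10: prefix='11' -> emit 'i', reset
Bit 11: prefix='1' (no match yet)
Bit 12: prefix='11' -> emit 'i', reset

Answer: 6 i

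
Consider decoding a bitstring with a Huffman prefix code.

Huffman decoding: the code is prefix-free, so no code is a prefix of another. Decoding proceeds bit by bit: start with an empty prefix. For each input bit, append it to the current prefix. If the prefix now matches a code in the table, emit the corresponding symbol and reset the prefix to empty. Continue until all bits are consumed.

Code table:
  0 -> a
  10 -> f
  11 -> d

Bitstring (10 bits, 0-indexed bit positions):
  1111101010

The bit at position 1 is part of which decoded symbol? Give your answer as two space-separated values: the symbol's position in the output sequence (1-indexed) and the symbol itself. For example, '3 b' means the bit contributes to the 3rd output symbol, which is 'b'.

Bit 0: prefix='1' (no match yet)
Bit 1: prefix='11' -> emit 'd', reset
Bit 2: prefix='1' (no match yet)
Bit 3: prefix='11' -> emit 'd', reset
Bit 4: prefix='1' (no match yet)
Bit 5: prefix='10' -> emit 'f', reset

Answer: 1 d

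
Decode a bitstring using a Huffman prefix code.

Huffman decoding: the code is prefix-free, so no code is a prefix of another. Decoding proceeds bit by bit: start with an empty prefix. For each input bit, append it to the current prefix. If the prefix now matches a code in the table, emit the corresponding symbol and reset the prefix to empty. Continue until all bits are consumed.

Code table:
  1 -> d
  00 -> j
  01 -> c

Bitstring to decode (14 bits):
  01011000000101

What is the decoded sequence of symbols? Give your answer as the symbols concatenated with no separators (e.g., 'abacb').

Answer: ccdjjjdc

Derivation:
Bit 0: prefix='0' (no match yet)
Bit 1: prefix='01' -> emit 'c', reset
Bit 2: prefix='0' (no match yet)
Bit 3: prefix='01' -> emit 'c', reset
Bit 4: prefix='1' -> emit 'd', reset
Bit 5: prefix='0' (no match yet)
Bit 6: prefix='00' -> emit 'j', reset
Bit 7: prefix='0' (no match yet)
Bit 8: prefix='00' -> emit 'j', reset
Bit 9: prefix='0' (no match yet)
Bit 10: prefix='00' -> emit 'j', reset
Bit 11: prefix='1' -> emit 'd', reset
Bit 12: prefix='0' (no match yet)
Bit 13: prefix='01' -> emit 'c', reset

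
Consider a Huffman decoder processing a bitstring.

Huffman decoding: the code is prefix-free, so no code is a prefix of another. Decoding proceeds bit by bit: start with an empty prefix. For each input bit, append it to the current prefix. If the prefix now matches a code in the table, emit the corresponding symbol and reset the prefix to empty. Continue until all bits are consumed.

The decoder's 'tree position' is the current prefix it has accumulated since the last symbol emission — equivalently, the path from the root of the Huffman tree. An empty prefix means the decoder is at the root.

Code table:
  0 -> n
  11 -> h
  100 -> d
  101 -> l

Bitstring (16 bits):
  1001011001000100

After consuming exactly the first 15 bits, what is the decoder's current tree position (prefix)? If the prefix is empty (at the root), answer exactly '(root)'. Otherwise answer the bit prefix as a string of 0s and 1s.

Bit 0: prefix='1' (no match yet)
Bit 1: prefix='10' (no match yet)
Bit 2: prefix='100' -> emit 'd', reset
Bit 3: prefix='1' (no match yet)
Bit 4: prefix='10' (no match yet)
Bit 5: prefix='101' -> emit 'l', reset
Bit 6: prefix='1' (no match yet)
Bit 7: prefix='10' (no match yet)
Bit 8: prefix='100' -> emit 'd', reset
Bit 9: prefix='1' (no match yet)
Bit 10: prefix='10' (no match yet)
Bit 11: prefix='100' -> emit 'd', reset
Bit 12: prefix='0' -> emit 'n', reset
Bit 13: prefix='1' (no match yet)
Bit 14: prefix='10' (no match yet)

Answer: 10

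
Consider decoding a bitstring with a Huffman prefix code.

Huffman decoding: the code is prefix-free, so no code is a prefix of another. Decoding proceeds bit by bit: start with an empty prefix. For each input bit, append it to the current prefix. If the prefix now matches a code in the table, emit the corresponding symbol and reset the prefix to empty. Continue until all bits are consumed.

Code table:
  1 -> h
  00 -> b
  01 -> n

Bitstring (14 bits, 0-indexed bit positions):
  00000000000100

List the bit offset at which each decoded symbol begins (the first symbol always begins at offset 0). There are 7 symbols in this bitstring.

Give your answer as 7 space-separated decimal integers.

Answer: 0 2 4 6 8 10 12

Derivation:
Bit 0: prefix='0' (no match yet)
Bit 1: prefix='00' -> emit 'b', reset
Bit 2: prefix='0' (no match yet)
Bit 3: prefix='00' -> emit 'b', reset
Bit 4: prefix='0' (no match yet)
Bit 5: prefix='00' -> emit 'b', reset
Bit 6: prefix='0' (no match yet)
Bit 7: prefix='00' -> emit 'b', reset
Bit 8: prefix='0' (no match yet)
Bit 9: prefix='00' -> emit 'b', reset
Bit 10: prefix='0' (no match yet)
Bit 11: prefix='01' -> emit 'n', reset
Bit 12: prefix='0' (no match yet)
Bit 13: prefix='00' -> emit 'b', reset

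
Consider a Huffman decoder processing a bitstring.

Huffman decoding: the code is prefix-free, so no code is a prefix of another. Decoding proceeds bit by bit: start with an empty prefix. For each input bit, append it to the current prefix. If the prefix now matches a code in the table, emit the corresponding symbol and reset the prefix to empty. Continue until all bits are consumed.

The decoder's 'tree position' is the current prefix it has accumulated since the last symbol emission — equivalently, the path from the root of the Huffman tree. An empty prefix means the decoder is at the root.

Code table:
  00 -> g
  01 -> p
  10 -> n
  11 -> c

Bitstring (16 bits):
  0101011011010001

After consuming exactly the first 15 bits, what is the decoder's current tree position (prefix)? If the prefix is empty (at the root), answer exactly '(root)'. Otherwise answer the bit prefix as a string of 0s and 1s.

Answer: 0

Derivation:
Bit 0: prefix='0' (no match yet)
Bit 1: prefix='01' -> emit 'p', reset
Bit 2: prefix='0' (no match yet)
Bit 3: prefix='01' -> emit 'p', reset
Bit 4: prefix='0' (no match yet)
Bit 5: prefix='01' -> emit 'p', reset
Bit 6: prefix='1' (no match yet)
Bit 7: prefix='10' -> emit 'n', reset
Bit 8: prefix='1' (no match yet)
Bit 9: prefix='11' -> emit 'c', reset
Bit 10: prefix='0' (no match yet)
Bit 11: prefix='01' -> emit 'p', reset
Bit 12: prefix='0' (no match yet)
Bit 13: prefix='00' -> emit 'g', reset
Bit 14: prefix='0' (no match yet)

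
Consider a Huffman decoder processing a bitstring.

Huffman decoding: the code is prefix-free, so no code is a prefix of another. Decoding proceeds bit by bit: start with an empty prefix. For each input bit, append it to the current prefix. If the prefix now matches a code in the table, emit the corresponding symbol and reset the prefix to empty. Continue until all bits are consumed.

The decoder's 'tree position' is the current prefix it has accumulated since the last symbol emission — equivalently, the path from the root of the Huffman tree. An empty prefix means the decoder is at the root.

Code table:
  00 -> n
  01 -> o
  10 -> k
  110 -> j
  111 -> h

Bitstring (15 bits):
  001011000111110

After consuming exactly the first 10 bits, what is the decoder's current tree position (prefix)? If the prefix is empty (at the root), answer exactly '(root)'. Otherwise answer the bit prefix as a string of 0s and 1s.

Bit 0: prefix='0' (no match yet)
Bit 1: prefix='00' -> emit 'n', reset
Bit 2: prefix='1' (no match yet)
Bit 3: prefix='10' -> emit 'k', reset
Bit 4: prefix='1' (no match yet)
Bit 5: prefix='11' (no match yet)
Bit 6: prefix='110' -> emit 'j', reset
Bit 7: prefix='0' (no match yet)
Bit 8: prefix='00' -> emit 'n', reset
Bit 9: prefix='1' (no match yet)

Answer: 1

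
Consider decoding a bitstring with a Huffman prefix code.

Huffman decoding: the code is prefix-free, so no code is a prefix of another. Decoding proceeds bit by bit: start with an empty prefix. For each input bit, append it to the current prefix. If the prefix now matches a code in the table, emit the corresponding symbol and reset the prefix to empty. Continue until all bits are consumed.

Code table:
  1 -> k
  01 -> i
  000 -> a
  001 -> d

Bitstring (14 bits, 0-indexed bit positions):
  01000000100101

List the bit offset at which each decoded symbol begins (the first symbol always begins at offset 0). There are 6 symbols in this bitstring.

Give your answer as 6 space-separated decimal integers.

Bit 0: prefix='0' (no match yet)
Bit 1: prefix='01' -> emit 'i', reset
Bit 2: prefix='0' (no match yet)
Bit 3: prefix='00' (no match yet)
Bit 4: prefix='000' -> emit 'a', reset
Bit 5: prefix='0' (no match yet)
Bit 6: prefix='00' (no match yet)
Bit 7: prefix='000' -> emit 'a', reset
Bit 8: prefix='1' -> emit 'k', reset
Bit 9: prefix='0' (no match yet)
Bit 10: prefix='00' (no match yet)
Bit 11: prefix='001' -> emit 'd', reset
Bit 12: prefix='0' (no match yet)
Bit 13: prefix='01' -> emit 'i', reset

Answer: 0 2 5 8 9 12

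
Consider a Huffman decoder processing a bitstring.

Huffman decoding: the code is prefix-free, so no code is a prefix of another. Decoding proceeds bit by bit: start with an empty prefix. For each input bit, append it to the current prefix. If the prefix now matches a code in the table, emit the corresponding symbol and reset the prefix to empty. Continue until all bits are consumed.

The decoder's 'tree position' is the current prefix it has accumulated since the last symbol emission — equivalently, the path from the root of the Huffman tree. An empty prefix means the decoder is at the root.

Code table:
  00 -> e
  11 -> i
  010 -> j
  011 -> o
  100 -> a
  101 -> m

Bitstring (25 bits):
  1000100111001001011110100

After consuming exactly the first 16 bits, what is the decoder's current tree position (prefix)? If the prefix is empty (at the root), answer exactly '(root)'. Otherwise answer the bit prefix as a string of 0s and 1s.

Bit 0: prefix='1' (no match yet)
Bit 1: prefix='10' (no match yet)
Bit 2: prefix='100' -> emit 'a', reset
Bit 3: prefix='0' (no match yet)
Bit 4: prefix='01' (no match yet)
Bit 5: prefix='010' -> emit 'j', reset
Bit 6: prefix='0' (no match yet)
Bit 7: prefix='01' (no match yet)
Bit 8: prefix='011' -> emit 'o', reset
Bit 9: prefix='1' (no match yet)
Bit 10: prefix='10' (no match yet)
Bit 11: prefix='100' -> emit 'a', reset
Bit 12: prefix='1' (no match yet)
Bit 13: prefix='10' (no match yet)
Bit 14: prefix='100' -> emit 'a', reset
Bit 15: prefix='1' (no match yet)

Answer: 1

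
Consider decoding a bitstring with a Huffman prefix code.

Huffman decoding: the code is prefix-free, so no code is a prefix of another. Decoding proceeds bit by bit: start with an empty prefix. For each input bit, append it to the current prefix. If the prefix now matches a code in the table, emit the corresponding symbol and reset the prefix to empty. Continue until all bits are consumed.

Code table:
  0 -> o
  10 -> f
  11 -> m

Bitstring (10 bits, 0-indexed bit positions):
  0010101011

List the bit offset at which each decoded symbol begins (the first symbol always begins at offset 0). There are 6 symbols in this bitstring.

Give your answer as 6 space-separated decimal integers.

Answer: 0 1 2 4 6 8

Derivation:
Bit 0: prefix='0' -> emit 'o', reset
Bit 1: prefix='0' -> emit 'o', reset
Bit 2: prefix='1' (no match yet)
Bit 3: prefix='10' -> emit 'f', reset
Bit 4: prefix='1' (no match yet)
Bit 5: prefix='10' -> emit 'f', reset
Bit 6: prefix='1' (no match yet)
Bit 7: prefix='10' -> emit 'f', reset
Bit 8: prefix='1' (no match yet)
Bit 9: prefix='11' -> emit 'm', reset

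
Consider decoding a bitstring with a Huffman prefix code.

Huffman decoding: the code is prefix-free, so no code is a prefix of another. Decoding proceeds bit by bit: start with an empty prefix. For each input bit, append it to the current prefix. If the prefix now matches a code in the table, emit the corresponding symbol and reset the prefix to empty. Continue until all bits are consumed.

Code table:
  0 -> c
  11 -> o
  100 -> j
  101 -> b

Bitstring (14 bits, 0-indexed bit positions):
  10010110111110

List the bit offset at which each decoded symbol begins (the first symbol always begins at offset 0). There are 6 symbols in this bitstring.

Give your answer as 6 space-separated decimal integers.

Answer: 0 3 6 9 11 13

Derivation:
Bit 0: prefix='1' (no match yet)
Bit 1: prefix='10' (no match yet)
Bit 2: prefix='100' -> emit 'j', reset
Bit 3: prefix='1' (no match yet)
Bit 4: prefix='10' (no match yet)
Bit 5: prefix='101' -> emit 'b', reset
Bit 6: prefix='1' (no match yet)
Bit 7: prefix='10' (no match yet)
Bit 8: prefix='101' -> emit 'b', reset
Bit 9: prefix='1' (no match yet)
Bit 10: prefix='11' -> emit 'o', reset
Bit 11: prefix='1' (no match yet)
Bit 12: prefix='11' -> emit 'o', reset
Bit 13: prefix='0' -> emit 'c', reset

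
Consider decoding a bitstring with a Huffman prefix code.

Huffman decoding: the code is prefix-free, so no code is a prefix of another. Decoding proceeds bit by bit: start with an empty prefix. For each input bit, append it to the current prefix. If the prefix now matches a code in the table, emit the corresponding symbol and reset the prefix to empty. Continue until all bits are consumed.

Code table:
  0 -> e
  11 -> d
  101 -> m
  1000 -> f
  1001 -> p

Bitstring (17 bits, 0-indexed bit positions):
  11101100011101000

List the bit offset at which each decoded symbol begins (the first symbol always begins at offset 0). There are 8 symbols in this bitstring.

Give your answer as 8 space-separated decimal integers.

Answer: 0 2 5 9 11 14 15 16

Derivation:
Bit 0: prefix='1' (no match yet)
Bit 1: prefix='11' -> emit 'd', reset
Bit 2: prefix='1' (no match yet)
Bit 3: prefix='10' (no match yet)
Bit 4: prefix='101' -> emit 'm', reset
Bit 5: prefix='1' (no match yet)
Bit 6: prefix='10' (no match yet)
Bit 7: prefix='100' (no match yet)
Bit 8: prefix='1000' -> emit 'f', reset
Bit 9: prefix='1' (no match yet)
Bit 10: prefix='11' -> emit 'd', reset
Bit 11: prefix='1' (no match yet)
Bit 12: prefix='10' (no match yet)
Bit 13: prefix='101' -> emit 'm', reset
Bit 14: prefix='0' -> emit 'e', reset
Bit 15: prefix='0' -> emit 'e', reset
Bit 16: prefix='0' -> emit 'e', reset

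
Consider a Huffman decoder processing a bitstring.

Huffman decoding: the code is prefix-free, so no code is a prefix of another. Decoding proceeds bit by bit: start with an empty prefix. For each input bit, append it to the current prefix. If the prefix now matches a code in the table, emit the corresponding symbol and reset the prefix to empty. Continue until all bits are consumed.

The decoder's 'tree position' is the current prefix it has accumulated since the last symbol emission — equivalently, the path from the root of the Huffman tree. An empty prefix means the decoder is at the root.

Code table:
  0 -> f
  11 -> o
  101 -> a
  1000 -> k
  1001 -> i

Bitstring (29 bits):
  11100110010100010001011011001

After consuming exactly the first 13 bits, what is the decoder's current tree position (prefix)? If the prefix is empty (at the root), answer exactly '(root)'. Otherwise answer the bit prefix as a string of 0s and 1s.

Bit 0: prefix='1' (no match yet)
Bit 1: prefix='11' -> emit 'o', reset
Bit 2: prefix='1' (no match yet)
Bit 3: prefix='10' (no match yet)
Bit 4: prefix='100' (no match yet)
Bit 5: prefix='1001' -> emit 'i', reset
Bit 6: prefix='1' (no match yet)
Bit 7: prefix='10' (no match yet)
Bit 8: prefix='100' (no match yet)
Bit 9: prefix='1001' -> emit 'i', reset
Bit 10: prefix='0' -> emit 'f', reset
Bit 11: prefix='1' (no match yet)
Bit 12: prefix='10' (no match yet)

Answer: 10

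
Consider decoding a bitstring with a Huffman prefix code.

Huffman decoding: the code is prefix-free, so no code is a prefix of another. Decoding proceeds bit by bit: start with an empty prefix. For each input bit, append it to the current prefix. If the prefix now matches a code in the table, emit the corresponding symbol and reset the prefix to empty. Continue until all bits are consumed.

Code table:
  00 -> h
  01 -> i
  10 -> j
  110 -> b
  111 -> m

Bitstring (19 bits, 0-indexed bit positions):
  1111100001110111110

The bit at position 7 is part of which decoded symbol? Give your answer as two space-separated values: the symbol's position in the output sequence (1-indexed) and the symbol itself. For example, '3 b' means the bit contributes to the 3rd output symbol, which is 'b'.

Bit 0: prefix='1' (no match yet)
Bit 1: prefix='11' (no match yet)
Bit 2: prefix='111' -> emit 'm', reset
Bit 3: prefix='1' (no match yet)
Bit 4: prefix='11' (no match yet)
Bit 5: prefix='110' -> emit 'b', reset
Bit 6: prefix='0' (no match yet)
Bit 7: prefix='00' -> emit 'h', reset
Bit 8: prefix='0' (no match yet)
Bit 9: prefix='01' -> emit 'i', reset
Bit 10: prefix='1' (no match yet)
Bit 11: prefix='11' (no match yet)

Answer: 3 h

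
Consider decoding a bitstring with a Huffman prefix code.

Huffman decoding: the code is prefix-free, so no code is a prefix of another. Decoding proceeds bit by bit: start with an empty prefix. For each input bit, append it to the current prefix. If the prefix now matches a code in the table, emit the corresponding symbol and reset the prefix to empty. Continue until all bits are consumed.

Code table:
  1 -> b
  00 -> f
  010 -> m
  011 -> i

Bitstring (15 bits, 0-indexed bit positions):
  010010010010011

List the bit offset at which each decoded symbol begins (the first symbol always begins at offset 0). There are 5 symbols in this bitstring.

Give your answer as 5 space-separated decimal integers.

Bit 0: prefix='0' (no match yet)
Bit 1: prefix='01' (no match yet)
Bit 2: prefix='010' -> emit 'm', reset
Bit 3: prefix='0' (no match yet)
Bit 4: prefix='01' (no match yet)
Bit 5: prefix='010' -> emit 'm', reset
Bit 6: prefix='0' (no match yet)
Bit 7: prefix='01' (no match yet)
Bit 8: prefix='010' -> emit 'm', reset
Bit 9: prefix='0' (no match yet)
Bit 10: prefix='01' (no match yet)
Bit 11: prefix='010' -> emit 'm', reset
Bit 12: prefix='0' (no match yet)
Bit 13: prefix='01' (no match yet)
Bit 14: prefix='011' -> emit 'i', reset

Answer: 0 3 6 9 12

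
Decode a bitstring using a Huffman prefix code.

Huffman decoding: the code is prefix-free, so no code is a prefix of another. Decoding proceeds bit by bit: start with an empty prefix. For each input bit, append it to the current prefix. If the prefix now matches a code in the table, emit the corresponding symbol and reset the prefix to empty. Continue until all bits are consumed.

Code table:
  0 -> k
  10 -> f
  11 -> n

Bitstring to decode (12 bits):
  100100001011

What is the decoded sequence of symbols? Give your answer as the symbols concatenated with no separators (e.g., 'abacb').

Bit 0: prefix='1' (no match yet)
Bit 1: prefix='10' -> emit 'f', reset
Bit 2: prefix='0' -> emit 'k', reset
Bit 3: prefix='1' (no match yet)
Bit 4: prefix='10' -> emit 'f', reset
Bit 5: prefix='0' -> emit 'k', reset
Bit 6: prefix='0' -> emit 'k', reset
Bit 7: prefix='0' -> emit 'k', reset
Bit 8: prefix='1' (no match yet)
Bit 9: prefix='10' -> emit 'f', reset
Bit 10: prefix='1' (no match yet)
Bit 11: prefix='11' -> emit 'n', reset

Answer: fkfkkkfn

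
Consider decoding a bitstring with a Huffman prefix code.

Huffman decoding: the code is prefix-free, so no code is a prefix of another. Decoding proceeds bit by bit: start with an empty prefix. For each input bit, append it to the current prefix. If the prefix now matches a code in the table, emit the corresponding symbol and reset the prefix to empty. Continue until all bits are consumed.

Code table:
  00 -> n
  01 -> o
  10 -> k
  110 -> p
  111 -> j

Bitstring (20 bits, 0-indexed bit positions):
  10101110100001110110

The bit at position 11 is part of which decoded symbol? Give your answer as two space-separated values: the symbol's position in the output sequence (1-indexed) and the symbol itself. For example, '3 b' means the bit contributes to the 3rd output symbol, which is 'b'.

Answer: 6 n

Derivation:
Bit 0: prefix='1' (no match yet)
Bit 1: prefix='10' -> emit 'k', reset
Bit 2: prefix='1' (no match yet)
Bit 3: prefix='10' -> emit 'k', reset
Bit 4: prefix='1' (no match yet)
Bit 5: prefix='11' (no match yet)
Bit 6: prefix='111' -> emit 'j', reset
Bit 7: prefix='0' (no match yet)
Bit 8: prefix='01' -> emit 'o', reset
Bit 9: prefix='0' (no match yet)
Bit 10: prefix='00' -> emit 'n', reset
Bit 11: prefix='0' (no match yet)
Bit 12: prefix='00' -> emit 'n', reset
Bit 13: prefix='1' (no match yet)
Bit 14: prefix='11' (no match yet)
Bit 15: prefix='111' -> emit 'j', reset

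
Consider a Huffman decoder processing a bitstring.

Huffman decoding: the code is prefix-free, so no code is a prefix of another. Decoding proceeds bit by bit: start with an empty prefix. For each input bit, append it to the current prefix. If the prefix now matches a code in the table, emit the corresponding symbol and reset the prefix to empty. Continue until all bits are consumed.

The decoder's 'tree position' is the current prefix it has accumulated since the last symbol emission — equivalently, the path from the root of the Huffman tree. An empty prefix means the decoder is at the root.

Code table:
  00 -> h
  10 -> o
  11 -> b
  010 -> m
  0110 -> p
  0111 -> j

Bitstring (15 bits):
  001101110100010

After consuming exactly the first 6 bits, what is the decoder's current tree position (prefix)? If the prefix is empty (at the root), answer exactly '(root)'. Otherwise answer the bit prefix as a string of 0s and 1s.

Bit 0: prefix='0' (no match yet)
Bit 1: prefix='00' -> emit 'h', reset
Bit 2: prefix='1' (no match yet)
Bit 3: prefix='11' -> emit 'b', reset
Bit 4: prefix='0' (no match yet)
Bit 5: prefix='01' (no match yet)

Answer: 01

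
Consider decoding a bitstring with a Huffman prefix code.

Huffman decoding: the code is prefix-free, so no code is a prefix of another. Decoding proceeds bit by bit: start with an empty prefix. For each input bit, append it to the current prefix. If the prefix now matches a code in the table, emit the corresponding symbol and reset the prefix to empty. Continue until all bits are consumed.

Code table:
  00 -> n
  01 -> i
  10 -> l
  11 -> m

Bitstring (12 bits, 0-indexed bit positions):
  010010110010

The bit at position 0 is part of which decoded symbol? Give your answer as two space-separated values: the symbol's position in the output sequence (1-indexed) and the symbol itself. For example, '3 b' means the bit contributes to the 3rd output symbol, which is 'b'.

Answer: 1 i

Derivation:
Bit 0: prefix='0' (no match yet)
Bit 1: prefix='01' -> emit 'i', reset
Bit 2: prefix='0' (no match yet)
Bit 3: prefix='00' -> emit 'n', reset
Bit 4: prefix='1' (no match yet)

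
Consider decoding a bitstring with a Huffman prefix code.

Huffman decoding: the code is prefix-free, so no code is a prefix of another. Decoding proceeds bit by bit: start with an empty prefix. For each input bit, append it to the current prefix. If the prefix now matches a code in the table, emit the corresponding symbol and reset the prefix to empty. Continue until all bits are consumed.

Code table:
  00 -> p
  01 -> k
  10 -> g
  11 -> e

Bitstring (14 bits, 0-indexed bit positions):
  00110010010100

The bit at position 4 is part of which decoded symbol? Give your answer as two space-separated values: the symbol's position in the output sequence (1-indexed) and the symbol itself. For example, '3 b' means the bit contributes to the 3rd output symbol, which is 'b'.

Answer: 3 p

Derivation:
Bit 0: prefix='0' (no match yet)
Bit 1: prefix='00' -> emit 'p', reset
Bit 2: prefix='1' (no match yet)
Bit 3: prefix='11' -> emit 'e', reset
Bit 4: prefix='0' (no match yet)
Bit 5: prefix='00' -> emit 'p', reset
Bit 6: prefix='1' (no match yet)
Bit 7: prefix='10' -> emit 'g', reset
Bit 8: prefix='0' (no match yet)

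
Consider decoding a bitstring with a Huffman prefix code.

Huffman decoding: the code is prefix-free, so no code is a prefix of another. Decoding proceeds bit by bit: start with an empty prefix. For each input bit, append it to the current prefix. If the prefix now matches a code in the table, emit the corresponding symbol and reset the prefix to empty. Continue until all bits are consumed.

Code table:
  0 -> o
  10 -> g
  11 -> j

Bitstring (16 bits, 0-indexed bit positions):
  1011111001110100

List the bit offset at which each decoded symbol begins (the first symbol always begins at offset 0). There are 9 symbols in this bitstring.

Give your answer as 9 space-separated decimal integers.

Answer: 0 2 4 6 8 9 11 13 15

Derivation:
Bit 0: prefix='1' (no match yet)
Bit 1: prefix='10' -> emit 'g', reset
Bit 2: prefix='1' (no match yet)
Bit 3: prefix='11' -> emit 'j', reset
Bit 4: prefix='1' (no match yet)
Bit 5: prefix='11' -> emit 'j', reset
Bit 6: prefix='1' (no match yet)
Bit 7: prefix='10' -> emit 'g', reset
Bit 8: prefix='0' -> emit 'o', reset
Bit 9: prefix='1' (no match yet)
Bit 10: prefix='11' -> emit 'j', reset
Bit 11: prefix='1' (no match yet)
Bit 12: prefix='10' -> emit 'g', reset
Bit 13: prefix='1' (no match yet)
Bit 14: prefix='10' -> emit 'g', reset
Bit 15: prefix='0' -> emit 'o', reset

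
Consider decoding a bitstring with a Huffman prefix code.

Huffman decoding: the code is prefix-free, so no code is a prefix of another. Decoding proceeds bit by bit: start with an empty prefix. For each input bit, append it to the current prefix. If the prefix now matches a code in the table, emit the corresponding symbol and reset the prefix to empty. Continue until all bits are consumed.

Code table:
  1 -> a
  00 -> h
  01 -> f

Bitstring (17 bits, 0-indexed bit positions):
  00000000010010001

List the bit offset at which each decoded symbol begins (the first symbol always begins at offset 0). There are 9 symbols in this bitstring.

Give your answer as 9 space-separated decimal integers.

Bit 0: prefix='0' (no match yet)
Bit 1: prefix='00' -> emit 'h', reset
Bit 2: prefix='0' (no match yet)
Bit 3: prefix='00' -> emit 'h', reset
Bit 4: prefix='0' (no match yet)
Bit 5: prefix='00' -> emit 'h', reset
Bit 6: prefix='0' (no match yet)
Bit 7: prefix='00' -> emit 'h', reset
Bit 8: prefix='0' (no match yet)
Bit 9: prefix='01' -> emit 'f', reset
Bit 10: prefix='0' (no match yet)
Bit 11: prefix='00' -> emit 'h', reset
Bit 12: prefix='1' -> emit 'a', reset
Bit 13: prefix='0' (no match yet)
Bit 14: prefix='00' -> emit 'h', reset
Bit 15: prefix='0' (no match yet)
Bit 16: prefix='01' -> emit 'f', reset

Answer: 0 2 4 6 8 10 12 13 15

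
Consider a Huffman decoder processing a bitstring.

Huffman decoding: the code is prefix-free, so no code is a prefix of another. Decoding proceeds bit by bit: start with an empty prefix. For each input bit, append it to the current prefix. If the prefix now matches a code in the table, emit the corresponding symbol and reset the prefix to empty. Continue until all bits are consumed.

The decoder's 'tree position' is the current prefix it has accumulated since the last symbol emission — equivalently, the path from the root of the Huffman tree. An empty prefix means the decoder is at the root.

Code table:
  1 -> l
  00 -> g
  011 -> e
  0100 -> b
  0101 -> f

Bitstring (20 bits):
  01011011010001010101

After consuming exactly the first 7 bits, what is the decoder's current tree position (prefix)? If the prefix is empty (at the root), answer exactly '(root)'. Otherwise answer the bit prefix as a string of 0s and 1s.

Answer: 01

Derivation:
Bit 0: prefix='0' (no match yet)
Bit 1: prefix='01' (no match yet)
Bit 2: prefix='010' (no match yet)
Bit 3: prefix='0101' -> emit 'f', reset
Bit 4: prefix='1' -> emit 'l', reset
Bit 5: prefix='0' (no match yet)
Bit 6: prefix='01' (no match yet)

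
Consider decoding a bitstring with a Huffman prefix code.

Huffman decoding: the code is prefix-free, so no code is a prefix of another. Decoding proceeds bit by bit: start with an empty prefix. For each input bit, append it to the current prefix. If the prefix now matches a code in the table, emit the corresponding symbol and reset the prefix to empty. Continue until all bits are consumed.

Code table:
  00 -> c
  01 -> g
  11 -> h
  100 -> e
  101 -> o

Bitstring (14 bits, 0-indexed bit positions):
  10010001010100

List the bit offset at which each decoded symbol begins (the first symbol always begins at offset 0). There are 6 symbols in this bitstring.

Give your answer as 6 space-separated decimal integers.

Answer: 0 3 6 8 10 12

Derivation:
Bit 0: prefix='1' (no match yet)
Bit 1: prefix='10' (no match yet)
Bit 2: prefix='100' -> emit 'e', reset
Bit 3: prefix='1' (no match yet)
Bit 4: prefix='10' (no match yet)
Bit 5: prefix='100' -> emit 'e', reset
Bit 6: prefix='0' (no match yet)
Bit 7: prefix='01' -> emit 'g', reset
Bit 8: prefix='0' (no match yet)
Bit 9: prefix='01' -> emit 'g', reset
Bit 10: prefix='0' (no match yet)
Bit 11: prefix='01' -> emit 'g', reset
Bit 12: prefix='0' (no match yet)
Bit 13: prefix='00' -> emit 'c', reset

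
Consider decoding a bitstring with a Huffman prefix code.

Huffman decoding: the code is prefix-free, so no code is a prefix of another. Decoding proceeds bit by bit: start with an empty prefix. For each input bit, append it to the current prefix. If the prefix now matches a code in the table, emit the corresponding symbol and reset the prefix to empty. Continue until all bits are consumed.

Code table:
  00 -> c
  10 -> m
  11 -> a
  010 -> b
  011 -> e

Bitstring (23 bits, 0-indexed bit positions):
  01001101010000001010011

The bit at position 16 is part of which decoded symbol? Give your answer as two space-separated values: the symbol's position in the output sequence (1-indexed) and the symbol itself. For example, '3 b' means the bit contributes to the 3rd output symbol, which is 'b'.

Bit 0: prefix='0' (no match yet)
Bit 1: prefix='01' (no match yet)
Bit 2: prefix='010' -> emit 'b', reset
Bit 3: prefix='0' (no match yet)
Bit 4: prefix='01' (no match yet)
Bit 5: prefix='011' -> emit 'e', reset
Bit 6: prefix='0' (no match yet)
Bit 7: prefix='01' (no match yet)
Bit 8: prefix='010' -> emit 'b', reset
Bit 9: prefix='1' (no match yet)
Bit 10: prefix='10' -> emit 'm', reset
Bit 11: prefix='0' (no match yet)
Bit 12: prefix='00' -> emit 'c', reset
Bit 13: prefix='0' (no match yet)
Bit 14: prefix='00' -> emit 'c', reset
Bit 15: prefix='0' (no match yet)
Bit 16: prefix='01' (no match yet)
Bit 17: prefix='010' -> emit 'b', reset
Bit 18: prefix='1' (no match yet)
Bit 19: prefix='10' -> emit 'm', reset
Bit 20: prefix='0' (no match yet)

Answer: 7 b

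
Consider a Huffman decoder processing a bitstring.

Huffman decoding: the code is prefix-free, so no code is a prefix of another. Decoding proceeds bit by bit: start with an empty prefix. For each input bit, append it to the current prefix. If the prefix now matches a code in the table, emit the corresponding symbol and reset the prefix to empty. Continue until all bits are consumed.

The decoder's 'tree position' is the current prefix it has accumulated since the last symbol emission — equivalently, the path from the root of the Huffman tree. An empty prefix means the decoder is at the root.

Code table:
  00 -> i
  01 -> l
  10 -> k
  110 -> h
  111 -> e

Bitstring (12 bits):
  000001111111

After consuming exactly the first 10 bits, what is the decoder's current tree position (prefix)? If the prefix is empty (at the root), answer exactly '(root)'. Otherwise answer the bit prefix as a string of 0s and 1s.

Answer: 1

Derivation:
Bit 0: prefix='0' (no match yet)
Bit 1: prefix='00' -> emit 'i', reset
Bit 2: prefix='0' (no match yet)
Bit 3: prefix='00' -> emit 'i', reset
Bit 4: prefix='0' (no match yet)
Bit 5: prefix='01' -> emit 'l', reset
Bit 6: prefix='1' (no match yet)
Bit 7: prefix='11' (no match yet)
Bit 8: prefix='111' -> emit 'e', reset
Bit 9: prefix='1' (no match yet)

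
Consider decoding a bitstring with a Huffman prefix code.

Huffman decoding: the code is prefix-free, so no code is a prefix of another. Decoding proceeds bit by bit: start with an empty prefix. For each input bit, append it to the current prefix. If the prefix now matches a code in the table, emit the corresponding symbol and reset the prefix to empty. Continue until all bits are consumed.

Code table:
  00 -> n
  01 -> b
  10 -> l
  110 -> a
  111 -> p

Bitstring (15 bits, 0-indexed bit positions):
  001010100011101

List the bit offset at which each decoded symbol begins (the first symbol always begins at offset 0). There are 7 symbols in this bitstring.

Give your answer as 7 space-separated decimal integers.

Answer: 0 2 4 6 8 10 13

Derivation:
Bit 0: prefix='0' (no match yet)
Bit 1: prefix='00' -> emit 'n', reset
Bit 2: prefix='1' (no match yet)
Bit 3: prefix='10' -> emit 'l', reset
Bit 4: prefix='1' (no match yet)
Bit 5: prefix='10' -> emit 'l', reset
Bit 6: prefix='1' (no match yet)
Bit 7: prefix='10' -> emit 'l', reset
Bit 8: prefix='0' (no match yet)
Bit 9: prefix='00' -> emit 'n', reset
Bit 10: prefix='1' (no match yet)
Bit 11: prefix='11' (no match yet)
Bit 12: prefix='111' -> emit 'p', reset
Bit 13: prefix='0' (no match yet)
Bit 14: prefix='01' -> emit 'b', reset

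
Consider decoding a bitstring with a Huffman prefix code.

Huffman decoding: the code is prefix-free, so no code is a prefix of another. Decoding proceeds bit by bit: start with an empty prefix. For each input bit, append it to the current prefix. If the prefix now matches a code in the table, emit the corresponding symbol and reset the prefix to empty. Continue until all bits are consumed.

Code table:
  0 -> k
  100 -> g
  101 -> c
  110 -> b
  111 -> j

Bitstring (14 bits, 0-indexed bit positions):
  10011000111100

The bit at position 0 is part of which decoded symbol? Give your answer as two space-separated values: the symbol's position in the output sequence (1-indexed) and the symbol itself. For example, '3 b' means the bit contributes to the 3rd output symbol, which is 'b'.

Bit 0: prefix='1' (no match yet)
Bit 1: prefix='10' (no match yet)
Bit 2: prefix='100' -> emit 'g', reset
Bit 3: prefix='1' (no match yet)
Bit 4: prefix='11' (no match yet)

Answer: 1 g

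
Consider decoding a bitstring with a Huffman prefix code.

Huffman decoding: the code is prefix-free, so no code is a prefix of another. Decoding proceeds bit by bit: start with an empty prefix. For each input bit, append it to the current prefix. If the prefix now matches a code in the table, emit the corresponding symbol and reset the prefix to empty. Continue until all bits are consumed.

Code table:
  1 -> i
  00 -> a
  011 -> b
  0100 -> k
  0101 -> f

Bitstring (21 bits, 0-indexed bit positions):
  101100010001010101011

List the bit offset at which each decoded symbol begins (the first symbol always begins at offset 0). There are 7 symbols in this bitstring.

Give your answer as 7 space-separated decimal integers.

Answer: 0 1 4 6 10 14 18

Derivation:
Bit 0: prefix='1' -> emit 'i', reset
Bit 1: prefix='0' (no match yet)
Bit 2: prefix='01' (no match yet)
Bit 3: prefix='011' -> emit 'b', reset
Bit 4: prefix='0' (no match yet)
Bit 5: prefix='00' -> emit 'a', reset
Bit 6: prefix='0' (no match yet)
Bit 7: prefix='01' (no match yet)
Bit 8: prefix='010' (no match yet)
Bit 9: prefix='0100' -> emit 'k', reset
Bit 10: prefix='0' (no match yet)
Bit 11: prefix='01' (no match yet)
Bit 12: prefix='010' (no match yet)
Bit 13: prefix='0101' -> emit 'f', reset
Bit 14: prefix='0' (no match yet)
Bit 15: prefix='01' (no match yet)
Bit 16: prefix='010' (no match yet)
Bit 17: prefix='0101' -> emit 'f', reset
Bit 18: prefix='0' (no match yet)
Bit 19: prefix='01' (no match yet)
Bit 20: prefix='011' -> emit 'b', reset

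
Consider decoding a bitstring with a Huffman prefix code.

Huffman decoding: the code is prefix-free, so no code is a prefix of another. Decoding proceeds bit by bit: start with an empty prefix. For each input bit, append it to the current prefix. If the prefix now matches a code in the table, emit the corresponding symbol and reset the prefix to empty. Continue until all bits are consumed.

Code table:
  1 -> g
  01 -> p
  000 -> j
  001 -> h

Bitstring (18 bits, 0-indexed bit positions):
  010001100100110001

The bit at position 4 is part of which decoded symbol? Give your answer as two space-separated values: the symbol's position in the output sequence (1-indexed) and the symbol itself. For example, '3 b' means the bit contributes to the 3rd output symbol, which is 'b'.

Bit 0: prefix='0' (no match yet)
Bit 1: prefix='01' -> emit 'p', reset
Bit 2: prefix='0' (no match yet)
Bit 3: prefix='00' (no match yet)
Bit 4: prefix='000' -> emit 'j', reset
Bit 5: prefix='1' -> emit 'g', reset
Bit 6: prefix='1' -> emit 'g', reset
Bit 7: prefix='0' (no match yet)
Bit 8: prefix='00' (no match yet)

Answer: 2 j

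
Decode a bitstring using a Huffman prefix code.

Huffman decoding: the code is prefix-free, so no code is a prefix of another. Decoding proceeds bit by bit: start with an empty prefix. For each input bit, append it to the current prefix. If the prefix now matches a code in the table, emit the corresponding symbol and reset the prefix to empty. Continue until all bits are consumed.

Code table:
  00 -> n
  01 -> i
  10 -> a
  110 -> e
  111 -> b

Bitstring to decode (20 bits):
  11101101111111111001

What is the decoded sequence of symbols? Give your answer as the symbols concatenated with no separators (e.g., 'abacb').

Bit 0: prefix='1' (no match yet)
Bit 1: prefix='11' (no match yet)
Bit 2: prefix='111' -> emit 'b', reset
Bit 3: prefix='0' (no match yet)
Bit 4: prefix='01' -> emit 'i', reset
Bit 5: prefix='1' (no match yet)
Bit 6: prefix='10' -> emit 'a', reset
Bit 7: prefix='1' (no match yet)
Bit 8: prefix='11' (no match yet)
Bit 9: prefix='111' -> emit 'b', reset
Bit 10: prefix='1' (no match yet)
Bit 11: prefix='11' (no match yet)
Bit 12: prefix='111' -> emit 'b', reset
Bit 13: prefix='1' (no match yet)
Bit 14: prefix='11' (no match yet)
Bit 15: prefix='111' -> emit 'b', reset
Bit 16: prefix='1' (no match yet)
Bit 17: prefix='10' -> emit 'a', reset
Bit 18: prefix='0' (no match yet)
Bit 19: prefix='01' -> emit 'i', reset

Answer: biabbbai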